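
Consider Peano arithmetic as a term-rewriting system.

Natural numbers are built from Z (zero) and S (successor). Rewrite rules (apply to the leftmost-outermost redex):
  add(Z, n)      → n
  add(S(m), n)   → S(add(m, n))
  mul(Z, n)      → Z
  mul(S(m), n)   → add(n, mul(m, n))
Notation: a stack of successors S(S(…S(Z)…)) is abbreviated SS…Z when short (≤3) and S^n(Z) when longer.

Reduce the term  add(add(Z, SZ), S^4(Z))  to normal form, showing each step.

Answer: normal form = S^5(Z)  (in 3 steps)

Working:
  start: add(add(Z, SZ), S^4(Z))
  [1] add(SZ, S^4(Z))
  [2] S(add(Z, S^4(Z)))
  [3] S^5(Z)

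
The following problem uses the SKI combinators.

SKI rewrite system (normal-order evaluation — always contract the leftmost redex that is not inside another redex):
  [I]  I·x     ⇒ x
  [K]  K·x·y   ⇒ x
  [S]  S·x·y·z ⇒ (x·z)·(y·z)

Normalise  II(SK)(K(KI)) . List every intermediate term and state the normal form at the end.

Answer: normal form = SK(K(KI))  (in 2 steps)

Reduction:
  start: II(SK)(K(KI))
  [1] I(SK)(K(KI))
  [2] SK(K(KI))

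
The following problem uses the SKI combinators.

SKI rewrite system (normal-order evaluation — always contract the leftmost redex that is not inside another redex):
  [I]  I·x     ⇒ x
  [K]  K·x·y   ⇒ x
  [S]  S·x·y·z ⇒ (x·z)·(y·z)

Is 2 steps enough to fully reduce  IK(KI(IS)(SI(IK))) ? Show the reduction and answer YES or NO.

Answer: NO — after 2 steps the term is K(I(SI(IK))), not yet normal

Working:
  start: IK(KI(IS)(SI(IK)))
  →1  K(KI(IS)(SI(IK)))
  →2  K(I(SI(IK)))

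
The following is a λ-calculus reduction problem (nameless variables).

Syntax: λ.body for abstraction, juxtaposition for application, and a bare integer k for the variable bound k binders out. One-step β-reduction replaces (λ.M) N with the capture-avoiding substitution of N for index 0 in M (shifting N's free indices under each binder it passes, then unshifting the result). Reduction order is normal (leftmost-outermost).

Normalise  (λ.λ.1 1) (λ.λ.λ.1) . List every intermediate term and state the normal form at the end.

Answer: normal form = λ.λ.λ.1  (in 2 steps)

Reduction:
  start: (λ.λ.1 1) (λ.λ.λ.1)
  step 1: λ.(λ.λ.λ.1) (λ.λ.λ.1)
  step 2: λ.λ.λ.1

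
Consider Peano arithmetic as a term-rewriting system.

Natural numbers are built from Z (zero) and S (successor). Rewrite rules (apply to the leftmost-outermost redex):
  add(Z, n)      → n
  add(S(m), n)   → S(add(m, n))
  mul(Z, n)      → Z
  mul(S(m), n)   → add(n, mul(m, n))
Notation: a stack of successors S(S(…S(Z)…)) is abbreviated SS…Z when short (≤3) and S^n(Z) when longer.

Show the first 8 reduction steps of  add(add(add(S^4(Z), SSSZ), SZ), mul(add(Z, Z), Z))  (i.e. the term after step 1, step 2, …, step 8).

Answer: after 8 steps: S(S(add(S(add(add(SZ, SSSZ), SZ)), mul(add(Z, Z), Z))))

Derivation:
  start: add(add(add(S^4(Z), SSSZ), SZ), mul(add(Z, Z), Z))
  →1  add(add(S(add(SSSZ, SSSZ)), SZ), mul(add(Z, Z), Z))
  →2  add(S(add(add(SSSZ, SSSZ), SZ)), mul(add(Z, Z), Z))
  →3  S(add(add(add(SSSZ, SSSZ), SZ), mul(add(Z, Z), Z)))
  →4  S(add(add(S(add(SSZ, SSSZ)), SZ), mul(add(Z, Z), Z)))
  →5  S(add(S(add(add(SSZ, SSSZ), SZ)), mul(add(Z, Z), Z)))
  →6  S(S(add(add(add(SSZ, SSSZ), SZ), mul(add(Z, Z), Z))))
  →7  S(S(add(add(S(add(SZ, SSSZ)), SZ), mul(add(Z, Z), Z))))
  →8  S(S(add(S(add(add(SZ, SSSZ), SZ)), mul(add(Z, Z), Z))))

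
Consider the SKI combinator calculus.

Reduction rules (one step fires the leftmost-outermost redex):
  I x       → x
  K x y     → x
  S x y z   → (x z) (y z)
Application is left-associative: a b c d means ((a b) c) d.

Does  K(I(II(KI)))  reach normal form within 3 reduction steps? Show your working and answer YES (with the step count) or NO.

Answer: YES — reaches normal form K(KI) in 3 ≤ 3 steps

Working:
  start: K(I(II(KI)))
  →1  K(II(KI))
  →2  K(I(KI))
  →3  K(KI)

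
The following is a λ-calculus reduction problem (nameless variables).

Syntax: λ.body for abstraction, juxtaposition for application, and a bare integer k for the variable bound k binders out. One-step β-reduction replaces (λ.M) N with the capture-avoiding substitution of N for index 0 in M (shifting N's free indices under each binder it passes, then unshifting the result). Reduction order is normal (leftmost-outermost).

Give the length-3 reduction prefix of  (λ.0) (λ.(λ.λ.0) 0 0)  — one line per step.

  start: (λ.0) (λ.(λ.λ.0) 0 0)
  [1] λ.(λ.λ.0) 0 0
  [2] λ.(λ.0) 0
  [3] λ.0

Answer: after 3 steps: λ.0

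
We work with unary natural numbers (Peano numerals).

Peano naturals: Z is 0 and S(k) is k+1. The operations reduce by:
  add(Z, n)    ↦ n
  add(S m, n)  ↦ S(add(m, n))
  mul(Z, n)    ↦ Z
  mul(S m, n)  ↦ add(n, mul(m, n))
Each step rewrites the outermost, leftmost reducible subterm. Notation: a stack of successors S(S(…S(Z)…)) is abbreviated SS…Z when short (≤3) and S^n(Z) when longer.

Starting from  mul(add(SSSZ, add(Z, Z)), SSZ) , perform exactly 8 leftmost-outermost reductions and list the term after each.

Answer: after 8 steps: S(S(S(add(SZ, mul(add(SZ, add(Z, Z)), SSZ)))))

Derivation:
  start: mul(add(SSSZ, add(Z, Z)), SSZ)
  →1  mul(S(add(SSZ, add(Z, Z))), SSZ)
  →2  add(SSZ, mul(add(SSZ, add(Z, Z)), SSZ))
  →3  S(add(SZ, mul(add(SSZ, add(Z, Z)), SSZ)))
  →4  S(S(add(Z, mul(add(SSZ, add(Z, Z)), SSZ))))
  →5  S(S(mul(add(SSZ, add(Z, Z)), SSZ)))
  →6  S(S(mul(S(add(SZ, add(Z, Z))), SSZ)))
  →7  S(S(add(SSZ, mul(add(SZ, add(Z, Z)), SSZ))))
  →8  S(S(S(add(SZ, mul(add(SZ, add(Z, Z)), SSZ)))))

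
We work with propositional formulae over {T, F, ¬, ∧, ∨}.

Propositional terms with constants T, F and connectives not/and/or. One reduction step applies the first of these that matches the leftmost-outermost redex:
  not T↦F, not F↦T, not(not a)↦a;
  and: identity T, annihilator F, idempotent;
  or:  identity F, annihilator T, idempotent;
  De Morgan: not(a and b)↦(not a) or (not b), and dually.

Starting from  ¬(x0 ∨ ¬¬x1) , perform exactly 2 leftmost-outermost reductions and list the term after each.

Answer: after 2 steps: ¬x0 ∧ ¬x1

Reduction:
  start: ¬(x0 ∨ ¬¬x1)
  step 1: ¬x0 ∧ ¬¬¬x1
  step 2: ¬x0 ∧ ¬x1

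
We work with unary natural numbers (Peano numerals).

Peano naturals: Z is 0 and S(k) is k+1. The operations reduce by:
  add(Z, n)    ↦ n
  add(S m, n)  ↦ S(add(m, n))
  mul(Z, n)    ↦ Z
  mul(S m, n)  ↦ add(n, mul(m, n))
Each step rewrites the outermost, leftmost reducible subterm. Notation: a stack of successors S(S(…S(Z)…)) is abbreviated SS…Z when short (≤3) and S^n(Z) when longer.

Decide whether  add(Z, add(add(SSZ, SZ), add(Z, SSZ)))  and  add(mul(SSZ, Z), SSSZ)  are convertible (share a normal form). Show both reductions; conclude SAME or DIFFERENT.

Term A:
  start: add(Z, add(add(SSZ, SZ), add(Z, SSZ)))
  step 1: add(add(SSZ, SZ), add(Z, SSZ))
  step 2: add(S(add(SZ, SZ)), add(Z, SSZ))
  step 3: S(add(add(SZ, SZ), add(Z, SSZ)))
  step 4: S(add(S(add(Z, SZ)), add(Z, SSZ)))
  step 5: S(S(add(add(Z, SZ), add(Z, SSZ))))
  step 6: S(S(add(SZ, add(Z, SSZ))))
  step 7: S(S(S(add(Z, add(Z, SSZ)))))
  step 8: S(S(S(add(Z, SSZ))))
  step 9: S^5(Z)

Term B:
  start: add(mul(SSZ, Z), SSSZ)
  step 1: add(add(Z, mul(SZ, Z)), SSSZ)
  step 2: add(mul(SZ, Z), SSSZ)
  step 3: add(add(Z, mul(Z, Z)), SSSZ)
  step 4: add(mul(Z, Z), SSSZ)
  step 5: add(Z, SSSZ)
  step 6: SSSZ

Answer: DIFFERENT — A ⇓ S^5(Z), B ⇓ SSSZ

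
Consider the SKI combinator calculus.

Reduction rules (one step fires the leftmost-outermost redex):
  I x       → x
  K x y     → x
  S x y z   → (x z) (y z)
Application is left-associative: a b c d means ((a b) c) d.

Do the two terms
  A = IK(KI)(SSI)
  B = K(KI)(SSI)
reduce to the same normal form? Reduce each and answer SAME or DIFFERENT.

Answer: SAME — A ⇓ KI, B ⇓ KI

Reduction:
Term A:
  start: IK(KI)(SSI)
  [1] K(KI)(SSI)
  [2] KI

Term B:
  start: K(KI)(SSI)
  [1] KI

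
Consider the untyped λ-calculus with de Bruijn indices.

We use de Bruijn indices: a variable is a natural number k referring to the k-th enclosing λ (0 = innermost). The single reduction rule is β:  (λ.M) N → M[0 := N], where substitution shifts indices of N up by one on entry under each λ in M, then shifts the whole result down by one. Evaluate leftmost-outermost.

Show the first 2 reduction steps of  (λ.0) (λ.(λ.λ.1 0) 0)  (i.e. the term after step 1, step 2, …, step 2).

Answer: after 2 steps: λ.λ.1 0

Reduction:
  start: (λ.0) (λ.(λ.λ.1 0) 0)
  step 1: λ.(λ.λ.1 0) 0
  step 2: λ.λ.1 0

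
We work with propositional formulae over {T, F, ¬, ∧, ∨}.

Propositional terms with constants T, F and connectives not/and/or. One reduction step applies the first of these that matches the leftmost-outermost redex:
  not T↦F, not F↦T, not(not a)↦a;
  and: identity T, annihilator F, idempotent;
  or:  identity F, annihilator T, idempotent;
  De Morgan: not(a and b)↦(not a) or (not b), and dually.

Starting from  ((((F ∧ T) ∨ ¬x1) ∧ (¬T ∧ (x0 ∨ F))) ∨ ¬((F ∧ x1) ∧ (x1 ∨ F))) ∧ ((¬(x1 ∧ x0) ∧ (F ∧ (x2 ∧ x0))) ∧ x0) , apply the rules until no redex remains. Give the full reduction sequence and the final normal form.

Answer: normal form = F  (in 16 steps)

Derivation:
  start: ((((F ∧ T) ∨ ¬x1) ∧ (¬T ∧ (x0 ∨ F))) ∨ ¬((F ∧ x1) ∧ (x1 ∨ F))) ∧ ((¬(x1 ∧ x0) ∧ (F ∧ (x2 ∧ x0))) ∧ x0)
  step 1: (((F ∨ ¬x1) ∧ (¬T ∧ (x0 ∨ F))) ∨ ¬((F ∧ x1) ∧ (x1 ∨ F))) ∧ ((¬(x1 ∧ x0) ∧ (F ∧ (x2 ∧ x0))) ∧ x0)
  step 2: ((¬x1 ∧ (¬T ∧ (x0 ∨ F))) ∨ ¬((F ∧ x1) ∧ (x1 ∨ F))) ∧ ((¬(x1 ∧ x0) ∧ (F ∧ (x2 ∧ x0))) ∧ x0)
  step 3: ((¬x1 ∧ (F ∧ (x0 ∨ F))) ∨ ¬((F ∧ x1) ∧ (x1 ∨ F))) ∧ ((¬(x1 ∧ x0) ∧ (F ∧ (x2 ∧ x0))) ∧ x0)
  step 4: ((¬x1 ∧ F) ∨ ¬((F ∧ x1) ∧ (x1 ∨ F))) ∧ ((¬(x1 ∧ x0) ∧ (F ∧ (x2 ∧ x0))) ∧ x0)
  step 5: (F ∨ ¬((F ∧ x1) ∧ (x1 ∨ F))) ∧ ((¬(x1 ∧ x0) ∧ (F ∧ (x2 ∧ x0))) ∧ x0)
  step 6: ¬((F ∧ x1) ∧ (x1 ∨ F)) ∧ ((¬(x1 ∧ x0) ∧ (F ∧ (x2 ∧ x0))) ∧ x0)
  step 7: (¬(F ∧ x1) ∨ ¬(x1 ∨ F)) ∧ ((¬(x1 ∧ x0) ∧ (F ∧ (x2 ∧ x0))) ∧ x0)
  step 8: ((¬F ∨ ¬x1) ∨ ¬(x1 ∨ F)) ∧ ((¬(x1 ∧ x0) ∧ (F ∧ (x2 ∧ x0))) ∧ x0)
  step 9: ((T ∨ ¬x1) ∨ ¬(x1 ∨ F)) ∧ ((¬(x1 ∧ x0) ∧ (F ∧ (x2 ∧ x0))) ∧ x0)
  step 10: (T ∨ ¬(x1 ∨ F)) ∧ ((¬(x1 ∧ x0) ∧ (F ∧ (x2 ∧ x0))) ∧ x0)
  step 11: T ∧ ((¬(x1 ∧ x0) ∧ (F ∧ (x2 ∧ x0))) ∧ x0)
  step 12: (¬(x1 ∧ x0) ∧ (F ∧ (x2 ∧ x0))) ∧ x0
  step 13: ((¬x1 ∨ ¬x0) ∧ (F ∧ (x2 ∧ x0))) ∧ x0
  step 14: ((¬x1 ∨ ¬x0) ∧ F) ∧ x0
  step 15: F ∧ x0
  step 16: F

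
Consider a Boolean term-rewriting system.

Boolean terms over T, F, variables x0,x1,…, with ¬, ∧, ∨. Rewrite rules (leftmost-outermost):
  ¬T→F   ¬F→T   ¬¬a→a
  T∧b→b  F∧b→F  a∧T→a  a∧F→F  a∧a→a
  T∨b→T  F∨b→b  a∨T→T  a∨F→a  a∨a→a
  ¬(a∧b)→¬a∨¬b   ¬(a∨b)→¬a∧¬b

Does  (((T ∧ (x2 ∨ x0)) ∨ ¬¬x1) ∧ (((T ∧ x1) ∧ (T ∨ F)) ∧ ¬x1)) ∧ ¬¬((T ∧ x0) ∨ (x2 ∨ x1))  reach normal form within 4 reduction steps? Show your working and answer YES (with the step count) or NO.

Answer: NO — after 4 steps the term is (((x2 ∨ x0) ∨ x1) ∧ ((x1 ∧ T) ∧ ¬x1)) ∧ ¬¬((T ∧ x0) ∨ (x2 ∨ x1)), not yet normal

Working:
  start: (((T ∧ (x2 ∨ x0)) ∨ ¬¬x1) ∧ (((T ∧ x1) ∧ (T ∨ F)) ∧ ¬x1)) ∧ ¬¬((T ∧ x0) ∨ (x2 ∨ x1))
  →1  (((x2 ∨ x0) ∨ ¬¬x1) ∧ (((T ∧ x1) ∧ (T ∨ F)) ∧ ¬x1)) ∧ ¬¬((T ∧ x0) ∨ (x2 ∨ x1))
  →2  (((x2 ∨ x0) ∨ x1) ∧ (((T ∧ x1) ∧ (T ∨ F)) ∧ ¬x1)) ∧ ¬¬((T ∧ x0) ∨ (x2 ∨ x1))
  →3  (((x2 ∨ x0) ∨ x1) ∧ ((x1 ∧ (T ∨ F)) ∧ ¬x1)) ∧ ¬¬((T ∧ x0) ∨ (x2 ∨ x1))
  →4  (((x2 ∨ x0) ∨ x1) ∧ ((x1 ∧ T) ∧ ¬x1)) ∧ ¬¬((T ∧ x0) ∨ (x2 ∨ x1))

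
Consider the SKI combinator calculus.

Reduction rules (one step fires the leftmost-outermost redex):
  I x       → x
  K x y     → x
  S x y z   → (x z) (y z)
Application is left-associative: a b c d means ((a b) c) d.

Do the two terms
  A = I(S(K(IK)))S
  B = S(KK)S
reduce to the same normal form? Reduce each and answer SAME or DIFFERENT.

Term A:
  start: I(S(K(IK)))S
  step 1: S(K(IK))S
  step 2: S(KK)S

Term B:
  start: S(KK)S

Answer: SAME — A ⇓ S(KK)S, B ⇓ S(KK)S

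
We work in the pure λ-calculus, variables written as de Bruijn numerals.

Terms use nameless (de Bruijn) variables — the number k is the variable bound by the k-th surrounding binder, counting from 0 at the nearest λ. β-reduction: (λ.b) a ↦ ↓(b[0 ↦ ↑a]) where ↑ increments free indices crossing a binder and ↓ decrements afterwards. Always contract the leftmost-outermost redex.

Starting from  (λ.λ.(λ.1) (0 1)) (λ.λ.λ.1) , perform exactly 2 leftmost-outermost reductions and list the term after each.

Answer: after 2 steps: λ.0

Working:
  start: (λ.λ.(λ.1) (0 1)) (λ.λ.λ.1)
  step 1: λ.(λ.1) (0 (λ.λ.λ.1))
  step 2: λ.0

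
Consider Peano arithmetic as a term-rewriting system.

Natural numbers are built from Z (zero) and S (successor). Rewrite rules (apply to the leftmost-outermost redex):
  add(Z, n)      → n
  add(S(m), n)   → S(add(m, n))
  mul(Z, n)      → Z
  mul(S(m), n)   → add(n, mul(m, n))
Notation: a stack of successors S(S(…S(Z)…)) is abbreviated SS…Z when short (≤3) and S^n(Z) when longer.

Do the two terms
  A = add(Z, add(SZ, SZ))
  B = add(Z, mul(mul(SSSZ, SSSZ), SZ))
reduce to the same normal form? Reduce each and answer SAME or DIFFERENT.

Answer: DIFFERENT — A ⇓ SSZ, B ⇓ S^9(Z)

Reduction:
Term A:
  start: add(Z, add(SZ, SZ))
  →1  add(SZ, SZ)
  →2  S(add(Z, SZ))
  →3  SSZ

Term B:
  start: add(Z, mul(mul(SSSZ, SSSZ), SZ))
  →1  mul(mul(SSSZ, SSSZ), SZ)
  →2  mul(add(SSSZ, mul(SSZ, SSSZ)), SZ)
  →3  mul(S(add(SSZ, mul(SSZ, SSSZ))), SZ)
  →4  add(SZ, mul(add(SSZ, mul(SSZ, SSSZ)), SZ))
  →5  S(add(Z, mul(add(SSZ, mul(SSZ, SSSZ)), SZ)))
  →6  S(mul(add(SSZ, mul(SSZ, SSSZ)), SZ))
  →7  S(mul(S(add(SZ, mul(SSZ, SSSZ))), SZ))
  →8  S(add(SZ, mul(add(SZ, mul(SSZ, SSSZ)), SZ)))
  →9  S(S(add(Z, mul(add(SZ, mul(SSZ, SSSZ)), SZ))))
  →10  S(S(mul(add(SZ, mul(SSZ, SSSZ)), SZ)))
  →11  S(S(mul(S(add(Z, mul(SSZ, SSSZ))), SZ)))
  →12  S(S(add(SZ, mul(add(Z, mul(SSZ, SSSZ)), SZ))))
  →13  S(S(S(add(Z, mul(add(Z, mul(SSZ, SSSZ)), SZ)))))
  →14  S(S(S(mul(add(Z, mul(SSZ, SSSZ)), SZ))))
  →15  S(S(S(mul(mul(SSZ, SSSZ), SZ))))
  →16  S(S(S(mul(add(SSSZ, mul(SZ, SSSZ)), SZ))))
  →17  S(S(S(mul(S(add(SSZ, mul(SZ, SSSZ))), SZ))))
  →18  S(S(S(add(SZ, mul(add(SSZ, mul(SZ, SSSZ)), SZ)))))
  →19  S(S(S(S(add(Z, mul(add(SSZ, mul(SZ, SSSZ)), SZ))))))
  →20  S(S(S(S(mul(add(SSZ, mul(SZ, SSSZ)), SZ)))))
  →21  S(S(S(S(mul(S(add(SZ, mul(SZ, SSSZ))), SZ)))))
  →22  S(S(S(S(add(SZ, mul(add(SZ, mul(SZ, SSSZ)), SZ))))))
  →23  S(S(S(S(S(add(Z, mul(add(SZ, mul(SZ, SSSZ)), SZ)))))))
  →24  S(S(S(S(S(mul(add(SZ, mul(SZ, SSSZ)), SZ))))))
  →25  S(S(S(S(S(mul(S(add(Z, mul(SZ, SSSZ))), SZ))))))
  →26  S(S(S(S(S(add(SZ, mul(add(Z, mul(SZ, SSSZ)), SZ)))))))
  →27  S(S(S(S(S(S(add(Z, mul(add(Z, mul(SZ, SSSZ)), SZ))))))))
  →28  S(S(S(S(S(S(mul(add(Z, mul(SZ, SSSZ)), SZ)))))))
  →29  S(S(S(S(S(S(mul(mul(SZ, SSSZ), SZ)))))))
  →30  S(S(S(S(S(S(mul(add(SSSZ, mul(Z, SSSZ)), SZ)))))))
  →31  S(S(S(S(S(S(mul(S(add(SSZ, mul(Z, SSSZ))), SZ)))))))
  →32  S(S(S(S(S(S(add(SZ, mul(add(SSZ, mul(Z, SSSZ)), SZ))))))))
  →33  S(S(S(S(S(S(S(add(Z, mul(add(SSZ, mul(Z, SSSZ)), SZ)))))))))
  →34  S(S(S(S(S(S(S(mul(add(SSZ, mul(Z, SSSZ)), SZ))))))))
  →35  S(S(S(S(S(S(S(mul(S(add(SZ, mul(Z, SSSZ))), SZ))))))))
  →36  S(S(S(S(S(S(S(add(SZ, mul(add(SZ, mul(Z, SSSZ)), SZ)))))))))
  →37  S(S(S(S(S(S(S(S(add(Z, mul(add(SZ, mul(Z, SSSZ)), SZ))))))))))
  →38  S(S(S(S(S(S(S(S(mul(add(SZ, mul(Z, SSSZ)), SZ)))))))))
  →39  S(S(S(S(S(S(S(S(mul(S(add(Z, mul(Z, SSSZ))), SZ)))))))))
  →40  S(S(S(S(S(S(S(S(add(SZ, mul(add(Z, mul(Z, SSSZ)), SZ))))))))))
  →41  S(S(S(S(S(S(S(S(S(add(Z, mul(add(Z, mul(Z, SSSZ)), SZ)))))))))))
  →42  S(S(S(S(S(S(S(S(S(mul(add(Z, mul(Z, SSSZ)), SZ))))))))))
  →43  S(S(S(S(S(S(S(S(S(mul(mul(Z, SSSZ), SZ))))))))))
  →44  S(S(S(S(S(S(S(S(S(mul(Z, SZ))))))))))
  →45  S^9(Z)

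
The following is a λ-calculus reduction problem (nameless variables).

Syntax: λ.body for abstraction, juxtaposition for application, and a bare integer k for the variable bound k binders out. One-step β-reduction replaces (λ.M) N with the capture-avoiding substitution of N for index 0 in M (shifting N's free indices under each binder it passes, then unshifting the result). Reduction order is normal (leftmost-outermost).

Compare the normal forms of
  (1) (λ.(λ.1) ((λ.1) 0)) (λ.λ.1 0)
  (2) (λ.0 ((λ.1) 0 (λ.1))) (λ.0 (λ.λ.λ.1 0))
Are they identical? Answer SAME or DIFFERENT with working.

Answer: SAME — A ⇓ λ.λ.1 0, B ⇓ λ.λ.1 0

Reduction:
Term A:
  start: (λ.(λ.1) ((λ.1) 0)) (λ.λ.1 0)
  →1  (λ.λ.λ.1 0) ((λ.λ.λ.1 0) (λ.λ.1 0))
  →2  λ.λ.1 0

Term B:
  start: (λ.0 ((λ.1) 0 (λ.1))) (λ.0 (λ.λ.λ.1 0))
  →1  (λ.0 (λ.λ.λ.1 0)) ((λ.λ.0 (λ.λ.λ.1 0)) (λ.0 (λ.λ.λ.1 0)) (λ.λ.0 (λ.λ.λ.1 0)))
  →2  (λ.λ.0 (λ.λ.λ.1 0)) (λ.0 (λ.λ.λ.1 0)) (λ.λ.0 (λ.λ.λ.1 0)) (λ.λ.λ.1 0)
  →3  (λ.0 (λ.λ.λ.1 0)) (λ.λ.0 (λ.λ.λ.1 0)) (λ.λ.λ.1 0)
  →4  (λ.λ.0 (λ.λ.λ.1 0)) (λ.λ.λ.1 0) (λ.λ.λ.1 0)
  →5  (λ.0 (λ.λ.λ.1 0)) (λ.λ.λ.1 0)
  →6  (λ.λ.λ.1 0) (λ.λ.λ.1 0)
  →7  λ.λ.1 0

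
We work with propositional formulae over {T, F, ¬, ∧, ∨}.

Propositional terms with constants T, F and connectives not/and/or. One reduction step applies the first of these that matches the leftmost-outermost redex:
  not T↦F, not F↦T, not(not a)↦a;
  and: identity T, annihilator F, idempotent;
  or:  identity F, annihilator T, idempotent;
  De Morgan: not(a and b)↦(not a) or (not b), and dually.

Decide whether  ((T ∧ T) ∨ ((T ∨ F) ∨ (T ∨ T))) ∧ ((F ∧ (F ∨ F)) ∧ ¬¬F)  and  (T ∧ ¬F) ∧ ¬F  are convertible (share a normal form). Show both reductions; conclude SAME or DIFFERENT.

Answer: DIFFERENT — A ⇓ F, B ⇓ T

Derivation:
Term A:
  start: ((T ∧ T) ∨ ((T ∨ F) ∨ (T ∨ T))) ∧ ((F ∧ (F ∨ F)) ∧ ¬¬F)
  →1  (T ∨ ((T ∨ F) ∨ (T ∨ T))) ∧ ((F ∧ (F ∨ F)) ∧ ¬¬F)
  →2  T ∧ ((F ∧ (F ∨ F)) ∧ ¬¬F)
  →3  (F ∧ (F ∨ F)) ∧ ¬¬F
  →4  F ∧ ¬¬F
  →5  F

Term B:
  start: (T ∧ ¬F) ∧ ¬F
  →1  ¬F ∧ ¬F
  →2  ¬F
  →3  T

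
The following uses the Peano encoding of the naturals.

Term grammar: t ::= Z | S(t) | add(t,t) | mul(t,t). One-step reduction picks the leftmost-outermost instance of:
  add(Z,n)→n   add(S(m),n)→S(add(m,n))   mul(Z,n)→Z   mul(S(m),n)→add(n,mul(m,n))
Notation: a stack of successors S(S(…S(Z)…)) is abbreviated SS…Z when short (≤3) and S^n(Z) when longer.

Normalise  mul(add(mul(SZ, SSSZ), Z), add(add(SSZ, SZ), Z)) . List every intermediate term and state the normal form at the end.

  start: mul(add(mul(SZ, SSSZ), Z), add(add(SSZ, SZ), Z))
  [1] mul(add(add(SSSZ, mul(Z, SSSZ)), Z), add(add(SSZ, SZ), Z))
  [2] mul(add(S(add(SSZ, mul(Z, SSSZ))), Z), add(add(SSZ, SZ), Z))
  [3] mul(S(add(add(SSZ, mul(Z, SSSZ)), Z)), add(add(SSZ, SZ), Z))
  [4] add(add(add(SSZ, SZ), Z), mul(add(add(SSZ, mul(Z, SSSZ)), Z), add(add(SSZ, SZ), Z)))
  [5] add(add(S(add(SZ, SZ)), Z), mul(add(add(SSZ, mul(Z, SSSZ)), Z), add(add(SSZ, SZ), Z)))
  [6] add(S(add(add(SZ, SZ), Z)), mul(add(add(SSZ, mul(Z, SSSZ)), Z), add(add(SSZ, SZ), Z)))
  [7] S(add(add(add(SZ, SZ), Z), mul(add(add(SSZ, mul(Z, SSSZ)), Z), add(add(SSZ, SZ), Z))))
  [8] S(add(add(S(add(Z, SZ)), Z), mul(add(add(SSZ, mul(Z, SSSZ)), Z), add(add(SSZ, SZ), Z))))
  [9] S(add(S(add(add(Z, SZ), Z)), mul(add(add(SSZ, mul(Z, SSSZ)), Z), add(add(SSZ, SZ), Z))))
  [10] S(S(add(add(add(Z, SZ), Z), mul(add(add(SSZ, mul(Z, SSSZ)), Z), add(add(SSZ, SZ), Z)))))
  [11] S(S(add(add(SZ, Z), mul(add(add(SSZ, mul(Z, SSSZ)), Z), add(add(SSZ, SZ), Z)))))
  [12] S(S(add(S(add(Z, Z)), mul(add(add(SSZ, mul(Z, SSSZ)), Z), add(add(SSZ, SZ), Z)))))
  [13] S(S(S(add(add(Z, Z), mul(add(add(SSZ, mul(Z, SSSZ)), Z), add(add(SSZ, SZ), Z))))))
  [14] S(S(S(add(Z, mul(add(add(SSZ, mul(Z, SSSZ)), Z), add(add(SSZ, SZ), Z))))))
  [15] S(S(S(mul(add(add(SSZ, mul(Z, SSSZ)), Z), add(add(SSZ, SZ), Z)))))
  [16] S(S(S(mul(add(S(add(SZ, mul(Z, SSSZ))), Z), add(add(SSZ, SZ), Z)))))
  [17] S(S(S(mul(S(add(add(SZ, mul(Z, SSSZ)), Z)), add(add(SSZ, SZ), Z)))))
  [18] S(S(S(add(add(add(SSZ, SZ), Z), mul(add(add(SZ, mul(Z, SSSZ)), Z), add(add(SSZ, SZ), Z))))))
  [19] S(S(S(add(add(S(add(SZ, SZ)), Z), mul(add(add(SZ, mul(Z, SSSZ)), Z), add(add(SSZ, SZ), Z))))))
  [20] S(S(S(add(S(add(add(SZ, SZ), Z)), mul(add(add(SZ, mul(Z, SSSZ)), Z), add(add(SSZ, SZ), Z))))))
  [21] S(S(S(S(add(add(add(SZ, SZ), Z), mul(add(add(SZ, mul(Z, SSSZ)), Z), add(add(SSZ, SZ), Z)))))))
  [22] S(S(S(S(add(add(S(add(Z, SZ)), Z), mul(add(add(SZ, mul(Z, SSSZ)), Z), add(add(SSZ, SZ), Z)))))))
  [23] S(S(S(S(add(S(add(add(Z, SZ), Z)), mul(add(add(SZ, mul(Z, SSSZ)), Z), add(add(SSZ, SZ), Z)))))))
  [24] S(S(S(S(S(add(add(add(Z, SZ), Z), mul(add(add(SZ, mul(Z, SSSZ)), Z), add(add(SSZ, SZ), Z))))))))
  [25] S(S(S(S(S(add(add(SZ, Z), mul(add(add(SZ, mul(Z, SSSZ)), Z), add(add(SSZ, SZ), Z))))))))
  [26] S(S(S(S(S(add(S(add(Z, Z)), mul(add(add(SZ, mul(Z, SSSZ)), Z), add(add(SSZ, SZ), Z))))))))
  [27] S(S(S(S(S(S(add(add(Z, Z), mul(add(add(SZ, mul(Z, SSSZ)), Z), add(add(SSZ, SZ), Z)))))))))
  [28] S(S(S(S(S(S(add(Z, mul(add(add(SZ, mul(Z, SSSZ)), Z), add(add(SSZ, SZ), Z)))))))))
  [29] S(S(S(S(S(S(mul(add(add(SZ, mul(Z, SSSZ)), Z), add(add(SSZ, SZ), Z))))))))
  [30] S(S(S(S(S(S(mul(add(S(add(Z, mul(Z, SSSZ))), Z), add(add(SSZ, SZ), Z))))))))
  [31] S(S(S(S(S(S(mul(S(add(add(Z, mul(Z, SSSZ)), Z)), add(add(SSZ, SZ), Z))))))))
  [32] S(S(S(S(S(S(add(add(add(SSZ, SZ), Z), mul(add(add(Z, mul(Z, SSSZ)), Z), add(add(SSZ, SZ), Z)))))))))
  [33] S(S(S(S(S(S(add(add(S(add(SZ, SZ)), Z), mul(add(add(Z, mul(Z, SSSZ)), Z), add(add(SSZ, SZ), Z)))))))))
  [34] S(S(S(S(S(S(add(S(add(add(SZ, SZ), Z)), mul(add(add(Z, mul(Z, SSSZ)), Z), add(add(SSZ, SZ), Z)))))))))
  [35] S(S(S(S(S(S(S(add(add(add(SZ, SZ), Z), mul(add(add(Z, mul(Z, SSSZ)), Z), add(add(SSZ, SZ), Z))))))))))
  [36] S(S(S(S(S(S(S(add(add(S(add(Z, SZ)), Z), mul(add(add(Z, mul(Z, SSSZ)), Z), add(add(SSZ, SZ), Z))))))))))
  [37] S(S(S(S(S(S(S(add(S(add(add(Z, SZ), Z)), mul(add(add(Z, mul(Z, SSSZ)), Z), add(add(SSZ, SZ), Z))))))))))
  [38] S(S(S(S(S(S(S(S(add(add(add(Z, SZ), Z), mul(add(add(Z, mul(Z, SSSZ)), Z), add(add(SSZ, SZ), Z)))))))))))
  [39] S(S(S(S(S(S(S(S(add(add(SZ, Z), mul(add(add(Z, mul(Z, SSSZ)), Z), add(add(SSZ, SZ), Z)))))))))))
  [40] S(S(S(S(S(S(S(S(add(S(add(Z, Z)), mul(add(add(Z, mul(Z, SSSZ)), Z), add(add(SSZ, SZ), Z)))))))))))
  [41] S(S(S(S(S(S(S(S(S(add(add(Z, Z), mul(add(add(Z, mul(Z, SSSZ)), Z), add(add(SSZ, SZ), Z))))))))))))
  [42] S(S(S(S(S(S(S(S(S(add(Z, mul(add(add(Z, mul(Z, SSSZ)), Z), add(add(SSZ, SZ), Z))))))))))))
  [43] S(S(S(S(S(S(S(S(S(mul(add(add(Z, mul(Z, SSSZ)), Z), add(add(SSZ, SZ), Z)))))))))))
  [44] S(S(S(S(S(S(S(S(S(mul(add(mul(Z, SSSZ), Z), add(add(SSZ, SZ), Z)))))))))))
  [45] S(S(S(S(S(S(S(S(S(mul(add(Z, Z), add(add(SSZ, SZ), Z)))))))))))
  [46] S(S(S(S(S(S(S(S(S(mul(Z, add(add(SSZ, SZ), Z)))))))))))
  [47] S^9(Z)

Answer: normal form = S^9(Z)  (in 47 steps)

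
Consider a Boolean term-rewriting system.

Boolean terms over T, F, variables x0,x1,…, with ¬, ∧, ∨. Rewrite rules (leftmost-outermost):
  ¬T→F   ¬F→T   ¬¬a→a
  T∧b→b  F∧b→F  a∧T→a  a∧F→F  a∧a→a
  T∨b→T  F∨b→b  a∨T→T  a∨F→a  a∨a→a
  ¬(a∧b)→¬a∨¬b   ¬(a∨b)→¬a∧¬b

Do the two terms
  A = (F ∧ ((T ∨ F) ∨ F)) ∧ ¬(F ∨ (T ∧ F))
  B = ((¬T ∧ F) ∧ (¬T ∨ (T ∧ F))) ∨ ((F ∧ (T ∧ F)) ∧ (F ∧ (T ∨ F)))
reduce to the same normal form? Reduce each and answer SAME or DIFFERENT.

Answer: SAME — A ⇓ F, B ⇓ F

Working:
Term A:
  start: (F ∧ ((T ∨ F) ∨ F)) ∧ ¬(F ∨ (T ∧ F))
  →1  F ∧ ¬(F ∨ (T ∧ F))
  →2  F

Term B:
  start: ((¬T ∧ F) ∧ (¬T ∨ (T ∧ F))) ∨ ((F ∧ (T ∧ F)) ∧ (F ∧ (T ∨ F)))
  →1  (F ∧ (¬T ∨ (T ∧ F))) ∨ ((F ∧ (T ∧ F)) ∧ (F ∧ (T ∨ F)))
  →2  F ∨ ((F ∧ (T ∧ F)) ∧ (F ∧ (T ∨ F)))
  →3  (F ∧ (T ∧ F)) ∧ (F ∧ (T ∨ F))
  →4  F ∧ (F ∧ (T ∨ F))
  →5  F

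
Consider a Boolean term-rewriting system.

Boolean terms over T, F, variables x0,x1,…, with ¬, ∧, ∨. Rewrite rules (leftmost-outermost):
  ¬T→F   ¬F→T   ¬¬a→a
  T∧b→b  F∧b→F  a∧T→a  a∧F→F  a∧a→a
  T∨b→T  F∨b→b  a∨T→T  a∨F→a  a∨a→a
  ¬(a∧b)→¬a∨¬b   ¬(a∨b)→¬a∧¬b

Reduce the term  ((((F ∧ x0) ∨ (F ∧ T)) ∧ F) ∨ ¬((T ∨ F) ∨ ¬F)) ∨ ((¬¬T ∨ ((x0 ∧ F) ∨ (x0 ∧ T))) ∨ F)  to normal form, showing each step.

Answer: normal form = T  (in 11 steps)

Derivation:
  start: ((((F ∧ x0) ∨ (F ∧ T)) ∧ F) ∨ ¬((T ∨ F) ∨ ¬F)) ∨ ((¬¬T ∨ ((x0 ∧ F) ∨ (x0 ∧ T))) ∨ F)
  step 1: (F ∨ ¬((T ∨ F) ∨ ¬F)) ∨ ((¬¬T ∨ ((x0 ∧ F) ∨ (x0 ∧ T))) ∨ F)
  step 2: ¬((T ∨ F) ∨ ¬F) ∨ ((¬¬T ∨ ((x0 ∧ F) ∨ (x0 ∧ T))) ∨ F)
  step 3: (¬(T ∨ F) ∧ ¬¬F) ∨ ((¬¬T ∨ ((x0 ∧ F) ∨ (x0 ∧ T))) ∨ F)
  step 4: ((¬T ∧ ¬F) ∧ ¬¬F) ∨ ((¬¬T ∨ ((x0 ∧ F) ∨ (x0 ∧ T))) ∨ F)
  step 5: ((F ∧ ¬F) ∧ ¬¬F) ∨ ((¬¬T ∨ ((x0 ∧ F) ∨ (x0 ∧ T))) ∨ F)
  step 6: (F ∧ ¬¬F) ∨ ((¬¬T ∨ ((x0 ∧ F) ∨ (x0 ∧ T))) ∨ F)
  step 7: F ∨ ((¬¬T ∨ ((x0 ∧ F) ∨ (x0 ∧ T))) ∨ F)
  step 8: (¬¬T ∨ ((x0 ∧ F) ∨ (x0 ∧ T))) ∨ F
  step 9: ¬¬T ∨ ((x0 ∧ F) ∨ (x0 ∧ T))
  step 10: T ∨ ((x0 ∧ F) ∨ (x0 ∧ T))
  step 11: T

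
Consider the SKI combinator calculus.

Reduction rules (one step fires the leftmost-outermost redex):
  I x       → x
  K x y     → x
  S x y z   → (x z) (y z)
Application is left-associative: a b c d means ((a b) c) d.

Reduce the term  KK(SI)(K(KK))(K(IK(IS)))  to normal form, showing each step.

  start: KK(SI)(K(KK))(K(IK(IS)))
  [1] K(K(KK))(K(IK(IS)))
  [2] K(KK)

Answer: normal form = K(KK)  (in 2 steps)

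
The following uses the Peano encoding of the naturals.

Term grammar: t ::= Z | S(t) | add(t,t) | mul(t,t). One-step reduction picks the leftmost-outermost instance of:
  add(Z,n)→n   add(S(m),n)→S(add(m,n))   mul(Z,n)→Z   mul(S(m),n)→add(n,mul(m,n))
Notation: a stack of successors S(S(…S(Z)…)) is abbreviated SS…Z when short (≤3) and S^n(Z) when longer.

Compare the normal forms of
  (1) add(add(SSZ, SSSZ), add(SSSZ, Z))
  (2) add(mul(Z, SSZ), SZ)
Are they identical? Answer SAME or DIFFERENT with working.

Answer: DIFFERENT — A ⇓ S^8(Z), B ⇓ SZ

Reduction:
Term A:
  start: add(add(SSZ, SSSZ), add(SSSZ, Z))
  [1] add(S(add(SZ, SSSZ)), add(SSSZ, Z))
  [2] S(add(add(SZ, SSSZ), add(SSSZ, Z)))
  [3] S(add(S(add(Z, SSSZ)), add(SSSZ, Z)))
  [4] S(S(add(add(Z, SSSZ), add(SSSZ, Z))))
  [5] S(S(add(SSSZ, add(SSSZ, Z))))
  [6] S(S(S(add(SSZ, add(SSSZ, Z)))))
  [7] S(S(S(S(add(SZ, add(SSSZ, Z))))))
  [8] S(S(S(S(S(add(Z, add(SSSZ, Z)))))))
  [9] S(S(S(S(S(add(SSSZ, Z))))))
  [10] S(S(S(S(S(S(add(SSZ, Z)))))))
  [11] S(S(S(S(S(S(S(add(SZ, Z))))))))
  [12] S(S(S(S(S(S(S(S(add(Z, Z)))))))))
  [13] S^8(Z)

Term B:
  start: add(mul(Z, SSZ), SZ)
  [1] add(Z, SZ)
  [2] SZ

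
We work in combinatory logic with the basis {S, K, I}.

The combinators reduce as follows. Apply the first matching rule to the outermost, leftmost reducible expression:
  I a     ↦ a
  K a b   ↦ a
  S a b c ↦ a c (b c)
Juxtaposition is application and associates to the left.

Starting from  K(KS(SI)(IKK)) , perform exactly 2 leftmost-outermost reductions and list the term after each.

  start: K(KS(SI)(IKK))
  step 1: K(S(IKK))
  step 2: K(S(KK))

Answer: after 2 steps: K(S(KK))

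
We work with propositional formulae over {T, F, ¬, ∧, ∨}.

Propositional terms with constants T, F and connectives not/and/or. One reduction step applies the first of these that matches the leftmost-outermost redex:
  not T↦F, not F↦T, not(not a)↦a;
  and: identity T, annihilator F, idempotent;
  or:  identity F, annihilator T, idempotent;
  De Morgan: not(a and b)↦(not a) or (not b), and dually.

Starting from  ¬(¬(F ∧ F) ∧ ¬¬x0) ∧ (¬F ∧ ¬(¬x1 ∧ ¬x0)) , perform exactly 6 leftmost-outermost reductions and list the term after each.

Answer: after 6 steps: ¬x0 ∧ (T ∧ ¬(¬x1 ∧ ¬x0))

Reduction:
  start: ¬(¬(F ∧ F) ∧ ¬¬x0) ∧ (¬F ∧ ¬(¬x1 ∧ ¬x0))
  →1  (¬¬(F ∧ F) ∨ ¬¬¬x0) ∧ (¬F ∧ ¬(¬x1 ∧ ¬x0))
  →2  ((F ∧ F) ∨ ¬¬¬x0) ∧ (¬F ∧ ¬(¬x1 ∧ ¬x0))
  →3  (F ∨ ¬¬¬x0) ∧ (¬F ∧ ¬(¬x1 ∧ ¬x0))
  →4  ¬¬¬x0 ∧ (¬F ∧ ¬(¬x1 ∧ ¬x0))
  →5  ¬x0 ∧ (¬F ∧ ¬(¬x1 ∧ ¬x0))
  →6  ¬x0 ∧ (T ∧ ¬(¬x1 ∧ ¬x0))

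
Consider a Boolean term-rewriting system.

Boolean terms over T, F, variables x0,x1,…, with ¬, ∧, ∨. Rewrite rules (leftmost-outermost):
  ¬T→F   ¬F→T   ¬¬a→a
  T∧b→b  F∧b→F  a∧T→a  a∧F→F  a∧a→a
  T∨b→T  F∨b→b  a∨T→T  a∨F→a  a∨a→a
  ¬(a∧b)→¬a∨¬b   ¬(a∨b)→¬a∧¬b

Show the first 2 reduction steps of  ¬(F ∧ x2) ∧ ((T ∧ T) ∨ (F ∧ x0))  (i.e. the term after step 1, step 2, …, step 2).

Answer: after 2 steps: (T ∨ ¬x2) ∧ ((T ∧ T) ∨ (F ∧ x0))

Working:
  start: ¬(F ∧ x2) ∧ ((T ∧ T) ∨ (F ∧ x0))
  step 1: (¬F ∨ ¬x2) ∧ ((T ∧ T) ∨ (F ∧ x0))
  step 2: (T ∨ ¬x2) ∧ ((T ∧ T) ∨ (F ∧ x0))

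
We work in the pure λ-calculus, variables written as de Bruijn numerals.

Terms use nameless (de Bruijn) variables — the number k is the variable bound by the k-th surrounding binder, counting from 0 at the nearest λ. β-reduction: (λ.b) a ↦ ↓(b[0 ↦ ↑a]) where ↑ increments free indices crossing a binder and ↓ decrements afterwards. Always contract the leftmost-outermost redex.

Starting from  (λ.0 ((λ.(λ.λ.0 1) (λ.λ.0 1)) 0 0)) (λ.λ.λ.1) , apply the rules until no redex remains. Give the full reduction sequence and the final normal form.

  start: (λ.0 ((λ.(λ.λ.0 1) (λ.λ.0 1)) 0 0)) (λ.λ.λ.1)
  →1  (λ.λ.λ.1) ((λ.(λ.λ.0 1) (λ.λ.0 1)) (λ.λ.λ.1) (λ.λ.λ.1))
  →2  λ.λ.1

Answer: normal form = λ.λ.1  (in 2 steps)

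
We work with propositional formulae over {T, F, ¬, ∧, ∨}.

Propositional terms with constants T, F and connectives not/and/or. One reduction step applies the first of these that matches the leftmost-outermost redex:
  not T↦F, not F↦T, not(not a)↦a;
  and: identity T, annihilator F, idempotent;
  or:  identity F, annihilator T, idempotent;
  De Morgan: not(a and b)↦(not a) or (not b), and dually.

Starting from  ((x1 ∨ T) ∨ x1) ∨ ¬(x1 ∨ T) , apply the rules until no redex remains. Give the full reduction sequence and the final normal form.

Answer: normal form = T  (in 3 steps)

Working:
  start: ((x1 ∨ T) ∨ x1) ∨ ¬(x1 ∨ T)
  step 1: (T ∨ x1) ∨ ¬(x1 ∨ T)
  step 2: T ∨ ¬(x1 ∨ T)
  step 3: T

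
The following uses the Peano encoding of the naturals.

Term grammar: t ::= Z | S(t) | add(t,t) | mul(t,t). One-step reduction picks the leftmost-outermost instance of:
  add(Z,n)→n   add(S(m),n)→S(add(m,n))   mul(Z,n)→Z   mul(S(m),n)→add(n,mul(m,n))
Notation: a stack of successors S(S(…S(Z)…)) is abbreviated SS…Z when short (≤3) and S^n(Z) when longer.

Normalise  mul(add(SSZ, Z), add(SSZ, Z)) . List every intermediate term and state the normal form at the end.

Answer: normal form = S^4(Z)  (in 18 steps)

Reduction:
  start: mul(add(SSZ, Z), add(SSZ, Z))
  step 1: mul(S(add(SZ, Z)), add(SSZ, Z))
  step 2: add(add(SSZ, Z), mul(add(SZ, Z), add(SSZ, Z)))
  step 3: add(S(add(SZ, Z)), mul(add(SZ, Z), add(SSZ, Z)))
  step 4: S(add(add(SZ, Z), mul(add(SZ, Z), add(SSZ, Z))))
  step 5: S(add(S(add(Z, Z)), mul(add(SZ, Z), add(SSZ, Z))))
  step 6: S(S(add(add(Z, Z), mul(add(SZ, Z), add(SSZ, Z)))))
  step 7: S(S(add(Z, mul(add(SZ, Z), add(SSZ, Z)))))
  step 8: S(S(mul(add(SZ, Z), add(SSZ, Z))))
  step 9: S(S(mul(S(add(Z, Z)), add(SSZ, Z))))
  step 10: S(S(add(add(SSZ, Z), mul(add(Z, Z), add(SSZ, Z)))))
  step 11: S(S(add(S(add(SZ, Z)), mul(add(Z, Z), add(SSZ, Z)))))
  step 12: S(S(S(add(add(SZ, Z), mul(add(Z, Z), add(SSZ, Z))))))
  step 13: S(S(S(add(S(add(Z, Z)), mul(add(Z, Z), add(SSZ, Z))))))
  step 14: S(S(S(S(add(add(Z, Z), mul(add(Z, Z), add(SSZ, Z)))))))
  step 15: S(S(S(S(add(Z, mul(add(Z, Z), add(SSZ, Z)))))))
  step 16: S(S(S(S(mul(add(Z, Z), add(SSZ, Z))))))
  step 17: S(S(S(S(mul(Z, add(SSZ, Z))))))
  step 18: S^4(Z)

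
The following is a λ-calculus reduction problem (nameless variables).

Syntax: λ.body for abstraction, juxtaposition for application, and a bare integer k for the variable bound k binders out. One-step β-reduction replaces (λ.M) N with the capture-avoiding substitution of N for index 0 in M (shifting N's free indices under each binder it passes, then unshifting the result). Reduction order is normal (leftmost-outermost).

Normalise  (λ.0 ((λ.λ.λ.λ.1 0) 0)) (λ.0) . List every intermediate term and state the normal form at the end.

  start: (λ.0 ((λ.λ.λ.λ.1 0) 0)) (λ.0)
  [1] (λ.0) ((λ.λ.λ.λ.1 0) (λ.0))
  [2] (λ.λ.λ.λ.1 0) (λ.0)
  [3] λ.λ.λ.1 0

Answer: normal form = λ.λ.λ.1 0  (in 3 steps)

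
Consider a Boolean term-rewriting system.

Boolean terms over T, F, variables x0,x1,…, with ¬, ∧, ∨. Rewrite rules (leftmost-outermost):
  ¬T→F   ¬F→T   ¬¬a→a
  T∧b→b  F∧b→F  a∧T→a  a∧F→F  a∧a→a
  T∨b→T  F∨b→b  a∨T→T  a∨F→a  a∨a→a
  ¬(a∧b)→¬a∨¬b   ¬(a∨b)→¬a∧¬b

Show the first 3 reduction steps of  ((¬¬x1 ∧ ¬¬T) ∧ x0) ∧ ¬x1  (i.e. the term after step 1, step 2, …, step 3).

  start: ((¬¬x1 ∧ ¬¬T) ∧ x0) ∧ ¬x1
  step 1: ((x1 ∧ ¬¬T) ∧ x0) ∧ ¬x1
  step 2: ((x1 ∧ T) ∧ x0) ∧ ¬x1
  step 3: (x1 ∧ x0) ∧ ¬x1

Answer: after 3 steps: (x1 ∧ x0) ∧ ¬x1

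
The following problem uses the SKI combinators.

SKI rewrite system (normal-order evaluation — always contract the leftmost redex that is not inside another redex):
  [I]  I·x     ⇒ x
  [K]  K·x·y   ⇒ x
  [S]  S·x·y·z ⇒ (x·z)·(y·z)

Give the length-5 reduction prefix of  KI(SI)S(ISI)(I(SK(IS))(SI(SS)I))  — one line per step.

  start: KI(SI)S(ISI)(I(SK(IS))(SI(SS)I))
  step 1: IS(ISI)(I(SK(IS))(SI(SS)I))
  step 2: S(ISI)(I(SK(IS))(SI(SS)I))
  step 3: S(SI)(I(SK(IS))(SI(SS)I))
  step 4: S(SI)(SK(IS)(SI(SS)I))
  step 5: S(SI)(K(SI(SS)I)(IS(SI(SS)I)))

Answer: after 5 steps: S(SI)(K(SI(SS)I)(IS(SI(SS)I)))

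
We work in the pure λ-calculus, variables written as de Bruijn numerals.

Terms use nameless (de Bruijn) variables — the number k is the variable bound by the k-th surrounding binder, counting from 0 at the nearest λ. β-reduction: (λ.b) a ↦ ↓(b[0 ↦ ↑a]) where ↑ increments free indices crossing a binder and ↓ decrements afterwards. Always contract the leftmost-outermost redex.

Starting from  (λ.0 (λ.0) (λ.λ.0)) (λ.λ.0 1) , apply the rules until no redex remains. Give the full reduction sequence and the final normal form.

Answer: normal form = λ.0  (in 4 steps)

Reduction:
  start: (λ.0 (λ.0) (λ.λ.0)) (λ.λ.0 1)
  [1] (λ.λ.0 1) (λ.0) (λ.λ.0)
  [2] (λ.0 (λ.0)) (λ.λ.0)
  [3] (λ.λ.0) (λ.0)
  [4] λ.0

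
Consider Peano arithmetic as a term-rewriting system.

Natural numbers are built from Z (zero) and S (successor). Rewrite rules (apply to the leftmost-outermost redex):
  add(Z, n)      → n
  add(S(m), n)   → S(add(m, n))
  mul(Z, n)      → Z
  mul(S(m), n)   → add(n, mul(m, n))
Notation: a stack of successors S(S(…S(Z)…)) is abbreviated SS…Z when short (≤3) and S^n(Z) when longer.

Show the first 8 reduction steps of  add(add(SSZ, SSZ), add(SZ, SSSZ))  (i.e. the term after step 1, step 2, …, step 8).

Answer: after 8 steps: S(S(S(S(add(SZ, SSSZ)))))

Derivation:
  start: add(add(SSZ, SSZ), add(SZ, SSSZ))
  step 1: add(S(add(SZ, SSZ)), add(SZ, SSSZ))
  step 2: S(add(add(SZ, SSZ), add(SZ, SSSZ)))
  step 3: S(add(S(add(Z, SSZ)), add(SZ, SSSZ)))
  step 4: S(S(add(add(Z, SSZ), add(SZ, SSSZ))))
  step 5: S(S(add(SSZ, add(SZ, SSSZ))))
  step 6: S(S(S(add(SZ, add(SZ, SSSZ)))))
  step 7: S(S(S(S(add(Z, add(SZ, SSSZ))))))
  step 8: S(S(S(S(add(SZ, SSSZ)))))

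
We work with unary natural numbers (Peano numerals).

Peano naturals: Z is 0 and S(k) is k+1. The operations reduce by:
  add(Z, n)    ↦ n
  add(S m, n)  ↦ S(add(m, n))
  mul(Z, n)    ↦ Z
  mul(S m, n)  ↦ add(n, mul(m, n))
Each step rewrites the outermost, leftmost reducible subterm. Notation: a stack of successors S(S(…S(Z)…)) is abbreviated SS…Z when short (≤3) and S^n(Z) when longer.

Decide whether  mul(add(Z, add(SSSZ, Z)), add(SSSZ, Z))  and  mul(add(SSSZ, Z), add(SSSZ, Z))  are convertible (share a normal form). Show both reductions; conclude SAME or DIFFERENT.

Term A:
  start: mul(add(Z, add(SSSZ, Z)), add(SSSZ, Z))
  →1  mul(add(SSSZ, Z), add(SSSZ, Z))
  →2  mul(S(add(SSZ, Z)), add(SSSZ, Z))
  →3  add(add(SSSZ, Z), mul(add(SSZ, Z), add(SSSZ, Z)))
  →4  add(S(add(SSZ, Z)), mul(add(SSZ, Z), add(SSSZ, Z)))
  →5  S(add(add(SSZ, Z), mul(add(SSZ, Z), add(SSSZ, Z))))
  →6  S(add(S(add(SZ, Z)), mul(add(SSZ, Z), add(SSSZ, Z))))
  →7  S(S(add(add(SZ, Z), mul(add(SSZ, Z), add(SSSZ, Z)))))
  →8  S(S(add(S(add(Z, Z)), mul(add(SSZ, Z), add(SSSZ, Z)))))
  →9  S(S(S(add(add(Z, Z), mul(add(SSZ, Z), add(SSSZ, Z))))))
  →10  S(S(S(add(Z, mul(add(SSZ, Z), add(SSSZ, Z))))))
  →11  S(S(S(mul(add(SSZ, Z), add(SSSZ, Z)))))
  →12  S(S(S(mul(S(add(SZ, Z)), add(SSSZ, Z)))))
  →13  S(S(S(add(add(SSSZ, Z), mul(add(SZ, Z), add(SSSZ, Z))))))
  →14  S(S(S(add(S(add(SSZ, Z)), mul(add(SZ, Z), add(SSSZ, Z))))))
  →15  S(S(S(S(add(add(SSZ, Z), mul(add(SZ, Z), add(SSSZ, Z)))))))
  →16  S(S(S(S(add(S(add(SZ, Z)), mul(add(SZ, Z), add(SSSZ, Z)))))))
  →17  S(S(S(S(S(add(add(SZ, Z), mul(add(SZ, Z), add(SSSZ, Z))))))))
  →18  S(S(S(S(S(add(S(add(Z, Z)), mul(add(SZ, Z), add(SSSZ, Z))))))))
  →19  S(S(S(S(S(S(add(add(Z, Z), mul(add(SZ, Z), add(SSSZ, Z)))))))))
  →20  S(S(S(S(S(S(add(Z, mul(add(SZ, Z), add(SSSZ, Z)))))))))
  →21  S(S(S(S(S(S(mul(add(SZ, Z), add(SSSZ, Z))))))))
  →22  S(S(S(S(S(S(mul(S(add(Z, Z)), add(SSSZ, Z))))))))
  →23  S(S(S(S(S(S(add(add(SSSZ, Z), mul(add(Z, Z), add(SSSZ, Z)))))))))
  →24  S(S(S(S(S(S(add(S(add(SSZ, Z)), mul(add(Z, Z), add(SSSZ, Z)))))))))
  →25  S(S(S(S(S(S(S(add(add(SSZ, Z), mul(add(Z, Z), add(SSSZ, Z))))))))))
  →26  S(S(S(S(S(S(S(add(S(add(SZ, Z)), mul(add(Z, Z), add(SSSZ, Z))))))))))
  →27  S(S(S(S(S(S(S(S(add(add(SZ, Z), mul(add(Z, Z), add(SSSZ, Z)))))))))))
  →28  S(S(S(S(S(S(S(S(add(S(add(Z, Z)), mul(add(Z, Z), add(SSSZ, Z)))))))))))
  →29  S(S(S(S(S(S(S(S(S(add(add(Z, Z), mul(add(Z, Z), add(SSSZ, Z))))))))))))
  →30  S(S(S(S(S(S(S(S(S(add(Z, mul(add(Z, Z), add(SSSZ, Z))))))))))))
  →31  S(S(S(S(S(S(S(S(S(mul(add(Z, Z), add(SSSZ, Z)))))))))))
  →32  S(S(S(S(S(S(S(S(S(mul(Z, add(SSSZ, Z)))))))))))
  →33  S^9(Z)

Term B:
  start: mul(add(SSSZ, Z), add(SSSZ, Z))
  →1  mul(S(add(SSZ, Z)), add(SSSZ, Z))
  →2  add(add(SSSZ, Z), mul(add(SSZ, Z), add(SSSZ, Z)))
  →3  add(S(add(SSZ, Z)), mul(add(SSZ, Z), add(SSSZ, Z)))
  →4  S(add(add(SSZ, Z), mul(add(SSZ, Z), add(SSSZ, Z))))
  →5  S(add(S(add(SZ, Z)), mul(add(SSZ, Z), add(SSSZ, Z))))
  →6  S(S(add(add(SZ, Z), mul(add(SSZ, Z), add(SSSZ, Z)))))
  →7  S(S(add(S(add(Z, Z)), mul(add(SSZ, Z), add(SSSZ, Z)))))
  →8  S(S(S(add(add(Z, Z), mul(add(SSZ, Z), add(SSSZ, Z))))))
  →9  S(S(S(add(Z, mul(add(SSZ, Z), add(SSSZ, Z))))))
  →10  S(S(S(mul(add(SSZ, Z), add(SSSZ, Z)))))
  →11  S(S(S(mul(S(add(SZ, Z)), add(SSSZ, Z)))))
  →12  S(S(S(add(add(SSSZ, Z), mul(add(SZ, Z), add(SSSZ, Z))))))
  →13  S(S(S(add(S(add(SSZ, Z)), mul(add(SZ, Z), add(SSSZ, Z))))))
  →14  S(S(S(S(add(add(SSZ, Z), mul(add(SZ, Z), add(SSSZ, Z)))))))
  →15  S(S(S(S(add(S(add(SZ, Z)), mul(add(SZ, Z), add(SSSZ, Z)))))))
  →16  S(S(S(S(S(add(add(SZ, Z), mul(add(SZ, Z), add(SSSZ, Z))))))))
  →17  S(S(S(S(S(add(S(add(Z, Z)), mul(add(SZ, Z), add(SSSZ, Z))))))))
  →18  S(S(S(S(S(S(add(add(Z, Z), mul(add(SZ, Z), add(SSSZ, Z)))))))))
  →19  S(S(S(S(S(S(add(Z, mul(add(SZ, Z), add(SSSZ, Z)))))))))
  →20  S(S(S(S(S(S(mul(add(SZ, Z), add(SSSZ, Z))))))))
  →21  S(S(S(S(S(S(mul(S(add(Z, Z)), add(SSSZ, Z))))))))
  →22  S(S(S(S(S(S(add(add(SSSZ, Z), mul(add(Z, Z), add(SSSZ, Z)))))))))
  →23  S(S(S(S(S(S(add(S(add(SSZ, Z)), mul(add(Z, Z), add(SSSZ, Z)))))))))
  →24  S(S(S(S(S(S(S(add(add(SSZ, Z), mul(add(Z, Z), add(SSSZ, Z))))))))))
  →25  S(S(S(S(S(S(S(add(S(add(SZ, Z)), mul(add(Z, Z), add(SSSZ, Z))))))))))
  →26  S(S(S(S(S(S(S(S(add(add(SZ, Z), mul(add(Z, Z), add(SSSZ, Z)))))))))))
  →27  S(S(S(S(S(S(S(S(add(S(add(Z, Z)), mul(add(Z, Z), add(SSSZ, Z)))))))))))
  →28  S(S(S(S(S(S(S(S(S(add(add(Z, Z), mul(add(Z, Z), add(SSSZ, Z))))))))))))
  →29  S(S(S(S(S(S(S(S(S(add(Z, mul(add(Z, Z), add(SSSZ, Z))))))))))))
  →30  S(S(S(S(S(S(S(S(S(mul(add(Z, Z), add(SSSZ, Z)))))))))))
  →31  S(S(S(S(S(S(S(S(S(mul(Z, add(SSSZ, Z)))))))))))
  →32  S^9(Z)

Answer: SAME — A ⇓ S^9(Z), B ⇓ S^9(Z)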